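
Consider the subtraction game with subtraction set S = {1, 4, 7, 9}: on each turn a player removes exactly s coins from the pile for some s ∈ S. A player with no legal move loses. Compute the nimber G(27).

1

G(0) = 0
G(1) = mex{0} = 1
G(2) = mex{1} = 0
G(3) = mex{0} = 1
G(4) = mex{1,0} = 2
G(5) = mex{2,1} = 0
G(6) = mex{0,0} = 1
G(7) = mex{1,1,0} = 2
G(8) = mex{2,2,1} = 0
G(9) = mex{0,0,0,0} = 1
G(10) = mex{1,1,1,1} = 0
G(11) = mex{0,2,2,0} = 1
G(12) = mex{1,0,0,1} = 2
G(13) = mex{2,1,1,2} = 0
G(14) = mex{0,0,2,0} = 1
G(15) = mex{1,1,0,1} = 2
G(16) = mex{2,2,1,2} = 0
G(17) = mex{0,0,0,0} = 1
G(18) = mex{1,1,1,1} = 0
G(19) = mex{0,2,2,0} = 1
G(20) = mex{1,0,0,1} = 2
G(21) = mex{2,1,1,2} = 0
G(22) = mex{0,0,2,0} = 1
G(23) = mex{1,1,0,1} = 2
G(24) = mex{2,2,1,2} = 0
G(25) = mex{0,0,0,0} = 1
G(26) = mex{1,1,1,1} = 0
G(27) = mex{0,2,2,0} = 1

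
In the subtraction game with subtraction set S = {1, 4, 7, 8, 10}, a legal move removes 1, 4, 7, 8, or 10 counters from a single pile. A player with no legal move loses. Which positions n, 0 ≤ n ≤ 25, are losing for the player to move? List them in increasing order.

0, 2, 5, 11, 14, 16, 25

G(0) = 0
G(1) = mex{0} = 1
G(2) = mex{1} = 0
G(3) = mex{0} = 1
G(4) = mex{1,0} = 2
G(5) = mex{2,1} = 0
G(6) = mex{0,0} = 1
G(7) = mex{1,1,0} = 2
G(8) = mex{2,2,1,0} = 3
G(9) = mex{3,0,0,1} = 2
G(10) = mex{2,1,1,0,0} = 3
G(11) = mex{3,2,2,1,1} = 0
G(12) = mex{0,3,0,2,0} = 1
G(13) = mex{1,2,1,0,1} = 3
G(14) = mex{3,3,2,1,2} = 0
G(15) = mex{0,0,3,2,0} = 1
G(16) = mex{1,1,2,3,1} = 0
G(17) = mex{0,3,3,2,2} = 1
G(18) = mex{1,0,0,3,3} = 2
G(19) = mex{2,1,1,0,2} = 3
G(20) = mex{3,0,3,1,3} = 2
G(21) = mex{2,1,0,3,0} = 4
G(22) = mex{4,2,1,0,1} = 3
G(23) = mex{3,3,0,1,3} = 2
G(24) = mex{2,2,1,0,0} = 3
G(25) = mex{3,4,2,1,1} = 0
P-positions are exactly the n with G(n) = 0.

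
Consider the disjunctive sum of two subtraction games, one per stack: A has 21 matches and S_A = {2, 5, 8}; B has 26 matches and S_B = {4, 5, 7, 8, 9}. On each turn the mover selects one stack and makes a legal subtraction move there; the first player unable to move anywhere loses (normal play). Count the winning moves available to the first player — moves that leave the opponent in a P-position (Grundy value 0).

0

Stack A, S = {2, 5, 8}:
n :  0  1  2  3  4  5  6  7  8  9 10 11 12 13 14 15 16 17 18 19 20 21
G :  0  0  1  1  0  2  1  0  2  1  0  0  1  1  0  2  1  0  2  1  0  0
G_A(21) = 0.
Stack B, S = {4, 5, 7, 8, 9}:
G(0) = 0
G(1) = mex{} = 0
G(2) = mex{} = 0
G(3) = mex{} = 0
G(4) = mex{0} = 1
G(5) = mex{0,0} = 1
G(6) = mex{0,0} = 1
G(7) = mex{0,0,0} = 1
G(8) = mex{1,0,0,0} = 2
G(9) = mex{1,1,0,0,0} = 2
G(10) = mex{1,1,0,0,0} = 2
G(11) = mex{1,1,1,0,0} = 2
G(12) = mex{2,1,1,1,0} = 3
G(13) = mex{2,2,1,1,1} = 0
G(14) = mex{2,2,1,1,1} = 0
G(15) = mex{2,2,2,1,1} = 0
G(16) = mex{3,2,2,2,1} = 0
G(17) = mex{0,3,2,2,2} = 1
G(18) = mex{0,0,2,2,2} = 1
G(19) = mex{0,0,3,2,2} = 1
G(20) = mex{0,0,0,3,2} = 1
G(21) = mex{1,0,0,0,3} = 2
G(22) = mex{1,1,0,0,0} = 2
G(23) = mex{1,1,0,0,0} = 2
G(24) = mex{1,1,1,0,0} = 2
G(25) = mex{2,1,1,1,0} = 3
G(26) = mex{2,2,1,1,1} = 0
G_B(26) = 0.
Combined Grundy value = 0 ⊕ 0 = 0.
A winning move leaves total XOR = 0, i.e. changes one component's Grundy value g to g ⊕ X where X is the current total.
Stack A: target g' = 0⊕0 = 0, but every legal move changes the Grundy value (mex property), so 0 moves.
Stack B: target g' = 0⊕0 = 0, but every legal move changes the Grundy value (mex property), so 0 moves.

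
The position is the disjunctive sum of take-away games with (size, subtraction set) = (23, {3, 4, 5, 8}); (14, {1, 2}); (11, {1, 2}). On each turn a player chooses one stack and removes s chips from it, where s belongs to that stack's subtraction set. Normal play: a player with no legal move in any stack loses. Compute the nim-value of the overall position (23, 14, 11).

0

Stack A, S = {3, 4, 5, 8}:
G(0) = 0
G(1) = mex{} = 0
G(2) = mex{} = 0
G(3) = mex{0} = 1
G(4) = mex{0,0} = 1
G(5) = mex{0,0,0} = 1
G(6) = mex{1,0,0} = 2
G(7) = mex{1,1,0} = 2
G(8) = mex{1,1,1,0} = 2
G(9) = mex{2,1,1,0} = 3
G(10) = mex{2,2,1,0} = 3
G(11) = mex{2,2,2,1} = 0
G(12) = mex{3,2,2,1} = 0
G(13) = mex{3,3,2,1} = 0
G(14) = mex{0,3,3,2} = 1
G(15) = mex{0,0,3,2} = 1
G(16) = mex{0,0,0,2} = 1
G(17) = mex{1,0,0,3} = 2
G(18) = mex{1,1,0,3} = 2
G(19) = mex{1,1,1,0} = 2
G(20) = mex{2,1,1,0} = 3
G(21) = mex{2,2,1,0} = 3
G(22) = mex{2,2,2,1} = 0
G(23) = mex{3,2,2,1} = 0
G_A(23) = 0.
Stack B, S = {1, 2}:
G(0) = 0
G(1) = mex{0} = 1
G(2) = mex{1,0} = 2
G(3) = mex{2,1} = 0
G(4) = mex{0,2} = 1
G(5) = mex{1,0} = 2
G(6) = mex{2,1} = 0
G(7) = mex{0,2} = 1
G(8) = mex{1,0} = 2
G(9) = mex{2,1} = 0
G(10) = mex{0,2} = 1
G(11) = mex{1,0} = 2
G(12) = mex{2,1} = 0
G(13) = mex{0,2} = 1
G(14) = mex{1,0} = 2
G_B(14) = 2.
Stack C, S = {1, 2}:
G(0) = 0
G(1) = mex{0} = 1
G(2) = mex{1,0} = 2
G(3) = mex{2,1} = 0
G(4) = mex{0,2} = 1
G(5) = mex{1,0} = 2
G(6) = mex{2,1} = 0
G(7) = mex{0,2} = 1
G(8) = mex{1,0} = 2
G(9) = mex{2,1} = 0
G(10) = mex{0,2} = 1
G(11) = mex{1,0} = 2
G_C(11) = 2.
Combined Grundy value = 0 ⊕ 2 ⊕ 2 = 0.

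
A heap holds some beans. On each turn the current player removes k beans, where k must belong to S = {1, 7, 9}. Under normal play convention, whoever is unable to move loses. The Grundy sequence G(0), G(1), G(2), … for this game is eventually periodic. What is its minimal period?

n :  0  1  2  3  4  5  6  7  8  9 10 11 12 13 14
G :  0  1  0  1  0  1  0  1  0  1  0  1  0  1  0
G(n+2) = G(n) holds for n = 0,…,8 (a full window of length max(S) = 9), so the sequence is purely periodic with period 2.

2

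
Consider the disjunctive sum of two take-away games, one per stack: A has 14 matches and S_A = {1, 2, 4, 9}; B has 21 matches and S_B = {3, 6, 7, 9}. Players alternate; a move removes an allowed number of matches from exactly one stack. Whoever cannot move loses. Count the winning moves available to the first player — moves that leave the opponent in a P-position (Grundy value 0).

Stack A, S = {1, 2, 4, 9}:
G(0) = 0
G(1) = mex{0} = 1
G(2) = mex{1,0} = 2
G(3) = mex{2,1} = 0
G(4) = mex{0,2,0} = 1
G(5) = mex{1,0,1} = 2
G(6) = mex{2,1,2} = 0
G(7) = mex{0,2,0} = 1
G(8) = mex{1,0,1} = 2
G(9) = mex{2,1,2,0} = 3
G(10) = mex{3,2,0,1} = 4
G(11) = mex{4,3,1,2} = 0
G(12) = mex{0,4,2,0} = 1
G(13) = mex{1,0,3,1} = 2
G(14) = mex{2,1,4,2} = 0
G_A(14) = 0.
Stack B, S = {3, 6, 7, 9}:
n :  0  1  2  3  4  5  6  7  8  9 10 11 12 13 14 15 16 17 18 19 20 21
G :  0  0  0  1  1  1  2  2  2  3  3  3  0  0  0  1  1  1  2  2  2  3
G_B(21) = 3.
Combined Grundy value = 0 ⊕ 3 = 3.
A winning move leaves total XOR = 0, i.e. changes one component's Grundy value g to g ⊕ X where X is the current total.
Stack A: need g' = 0⊕3 = 3. Options: 14−1→G=2, 14−2→G=1, 14−4→G=4, 14−9→G=2. Hits: 0.
Stack B: need g' = 3⊕3 = 0. Options: 21−3→G=2, 21−6→G=1, 21−7→G=0, 21−9→G=0. Hits: 2.

2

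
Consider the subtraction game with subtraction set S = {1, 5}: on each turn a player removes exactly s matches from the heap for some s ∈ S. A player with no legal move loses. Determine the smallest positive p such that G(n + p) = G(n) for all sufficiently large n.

n :  0  1  2  3  4  5  6  7  8  9 10 11 12 13 14
G :  0  1  0  1  0  1  0  1  0  1  0  1  0  1  0
G(n+2) = G(n) holds for n = 0,…,4 (a full window of length max(S) = 5), so the sequence is purely periodic with period 2.

2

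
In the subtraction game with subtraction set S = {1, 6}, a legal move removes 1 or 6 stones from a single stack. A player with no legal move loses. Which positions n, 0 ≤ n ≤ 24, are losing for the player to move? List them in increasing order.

n :  0  1  2  3  4  5  6  7  8  9 10 11 12 13 14 15 16 17 18 19 20 21 22 23 24
G :  0  1  0  1  0  1  2  0  1  0  1  0  1  2  0  1  0  1  0  1  2  0  1  0  1
P-positions are exactly the n with G(n) = 0.

0, 2, 4, 7, 9, 11, 14, 16, 18, 21, 23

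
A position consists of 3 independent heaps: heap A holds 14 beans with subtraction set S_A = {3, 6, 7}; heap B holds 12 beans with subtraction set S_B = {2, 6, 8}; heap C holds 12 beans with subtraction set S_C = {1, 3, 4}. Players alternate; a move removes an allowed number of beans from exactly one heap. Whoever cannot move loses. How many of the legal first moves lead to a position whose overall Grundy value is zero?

Heap A, S = {3, 6, 7}:
n :  0  1  2  3  4  5  6  7  8  9 10 11 12 13 14
G :  0  0  0  1  1  1  2  2  2  3  0  0  0  1  1
G_A(14) = 1.
Heap B, S = {2, 6, 8}:
n :  0  1  2  3  4  5  6  7  8  9 10 11 12
G :  0  0  1  1  0  0  1  1  2  2  3  3  2
G_B(12) = 2.
Heap C, S = {1, 3, 4}:
G(0) = 0
G(1) = mex{0} = 1
G(2) = mex{1} = 0
G(3) = mex{0,0} = 1
G(4) = mex{1,1,0} = 2
G(5) = mex{2,0,1} = 3
G(6) = mex{3,1,0} = 2
G(7) = mex{2,2,1} = 0
G(8) = mex{0,3,2} = 1
G(9) = mex{1,2,3} = 0
G(10) = mex{0,0,2} = 1
G(11) = mex{1,1,0} = 2
G(12) = mex{2,0,1} = 3
G_C(12) = 3.
Combined Grundy value = 1 ⊕ 2 ⊕ 3 = 0.
A winning move leaves total XOR = 0, i.e. changes one component's Grundy value g to g ⊕ X where X is the current total.
Heap A: target g' = 1⊕0 = 1, but every legal move changes the Grundy value (mex property), so 0 moves.
Heap B: target g' = 2⊕0 = 2, but every legal move changes the Grundy value (mex property), so 0 moves.
Heap C: target g' = 3⊕0 = 3, but every legal move changes the Grundy value (mex property), so 0 moves.

0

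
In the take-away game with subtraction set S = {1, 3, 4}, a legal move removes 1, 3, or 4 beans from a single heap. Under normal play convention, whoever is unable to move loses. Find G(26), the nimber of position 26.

n :  0  1  2  3  4  5  6  7  8  9 10 11 12 13 14 15 16 17 18 19 20 21 22 23 24 25 26
G :  0  1  0  1  2  3  2  0  1  0  1  2  3  2  0  1  0  1  2  3  2  0  1  0  1  2  3

3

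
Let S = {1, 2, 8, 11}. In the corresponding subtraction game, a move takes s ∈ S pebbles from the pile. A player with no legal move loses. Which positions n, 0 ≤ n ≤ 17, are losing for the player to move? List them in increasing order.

G(0) = 0
G(1) = mex{0} = 1
G(2) = mex{1,0} = 2
G(3) = mex{2,1} = 0
G(4) = mex{0,2} = 1
G(5) = mex{1,0} = 2
G(6) = mex{2,1} = 0
G(7) = mex{0,2} = 1
G(8) = mex{1,0,0} = 2
G(9) = mex{2,1,1} = 0
G(10) = mex{0,2,2} = 1
G(11) = mex{1,0,0,0} = 2
G(12) = mex{2,1,1,1} = 0
G(13) = mex{0,2,2,2} = 1
G(14) = mex{1,0,0,0} = 2
G(15) = mex{2,1,1,1} = 0
G(16) = mex{0,2,2,2} = 1
G(17) = mex{1,0,0,0} = 2
P-positions are exactly the n with G(n) = 0.

0, 3, 6, 9, 12, 15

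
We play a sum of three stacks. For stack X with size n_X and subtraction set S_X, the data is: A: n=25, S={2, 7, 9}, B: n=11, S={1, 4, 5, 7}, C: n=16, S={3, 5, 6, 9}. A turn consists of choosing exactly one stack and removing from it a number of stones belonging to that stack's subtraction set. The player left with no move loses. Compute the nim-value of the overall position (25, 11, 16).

Stack A, S = {2, 7, 9}:
n :  0  1  2  3  4  5  6  7  8  9 10 11 12 13 14 15 16 17 18 19 20 21 22 23 24 25
G :  0  0  1  1  0  0  1  1  2  2  3  3  2  2  3  0  0  1  1  0  0  1  1  2  2  3
G_A(25) = 3.
Stack B, S = {1, 4, 5, 7}:
n :  0  1  2  3  4  5  6  7  8  9 10 11
G :  0  1  0  1  2  3  2  3  0  1  0  1
G_B(11) = 1.
Stack C, S = {3, 5, 6, 9}:
G(0) = 0
G(1) = mex{} = 0
G(2) = mex{} = 0
G(3) = mex{0} = 1
G(4) = mex{0} = 1
G(5) = mex{0,0} = 1
G(6) = mex{1,0,0} = 2
G(7) = mex{1,0,0} = 2
G(8) = mex{1,1,0} = 2
G(9) = mex{2,1,1,0} = 3
G(10) = mex{2,1,1,0} = 3
G(11) = mex{2,2,1,0} = 3
G(12) = mex{3,2,2,1} = 0
G(13) = mex{3,2,2,1} = 0
G(14) = mex{3,3,2,1} = 0
G(15) = mex{0,3,3,2} = 1
G(16) = mex{0,3,3,2} = 1
G_C(16) = 1.
Combined Grundy value = 3 ⊕ 1 ⊕ 1 = 3.

3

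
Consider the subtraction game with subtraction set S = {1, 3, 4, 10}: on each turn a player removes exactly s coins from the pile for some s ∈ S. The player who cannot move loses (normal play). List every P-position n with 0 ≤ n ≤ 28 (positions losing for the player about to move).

0, 2, 7, 9, 14, 16, 21, 23, 28

G(0) = 0
G(1) = mex{0} = 1
G(2) = mex{1} = 0
G(3) = mex{0,0} = 1
G(4) = mex{1,1,0} = 2
G(5) = mex{2,0,1} = 3
G(6) = mex{3,1,0} = 2
G(7) = mex{2,2,1} = 0
G(8) = mex{0,3,2} = 1
G(9) = mex{1,2,3} = 0
G(10) = mex{0,0,2,0} = 1
G(11) = mex{1,1,0,1} = 2
G(12) = mex{2,0,1,0} = 3
G(13) = mex{3,1,0,1} = 2
G(14) = mex{2,2,1,2} = 0
G(15) = mex{0,3,2,3} = 1
G(16) = mex{1,2,3,2} = 0
G(17) = mex{0,0,2,0} = 1
G(18) = mex{1,1,0,1} = 2
G(19) = mex{2,0,1,0} = 3
G(20) = mex{3,1,0,1} = 2
G(21) = mex{2,2,1,2} = 0
G(22) = mex{0,3,2,3} = 1
G(23) = mex{1,2,3,2} = 0
G(24) = mex{0,0,2,0} = 1
G(25) = mex{1,1,0,1} = 2
G(26) = mex{2,0,1,0} = 3
G(27) = mex{3,1,0,1} = 2
G(28) = mex{2,2,1,2} = 0
P-positions are exactly the n with G(n) = 0.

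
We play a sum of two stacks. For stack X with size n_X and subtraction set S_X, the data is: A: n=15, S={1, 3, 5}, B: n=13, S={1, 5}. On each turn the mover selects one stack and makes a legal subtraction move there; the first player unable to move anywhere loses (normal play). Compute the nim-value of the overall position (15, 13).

0

Stack A, S = {1, 3, 5}:
n :  0  1  2  3  4  5  6  7  8  9 10 11 12 13 14 15
G :  0  1  0  1  0  1  0  1  0  1  0  1  0  1  0  1
G_A(15) = 1.
Stack B, S = {1, 5}:
n :  0  1  2  3  4  5  6  7  8  9 10 11 12 13
G :  0  1  0  1  0  1  0  1  0  1  0  1  0  1
G_B(13) = 1.
Combined Grundy value = 1 ⊕ 1 = 0.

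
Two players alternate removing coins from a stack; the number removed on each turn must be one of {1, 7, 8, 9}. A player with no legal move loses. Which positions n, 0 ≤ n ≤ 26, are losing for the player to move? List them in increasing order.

0, 2, 4, 6, 16, 18, 20, 22

G(0) = 0
G(1) = mex{0} = 1
G(2) = mex{1} = 0
G(3) = mex{0} = 1
G(4) = mex{1} = 0
G(5) = mex{0} = 1
G(6) = mex{1} = 0
G(7) = mex{0,0} = 1
G(8) = mex{1,1,0} = 2
G(9) = mex{2,0,1,0} = 3
G(10) = mex{3,1,0,1} = 2
G(11) = mex{2,0,1,0} = 3
G(12) = mex{3,1,0,1} = 2
G(13) = mex{2,0,1,0} = 3
G(14) = mex{3,1,0,1} = 2
G(15) = mex{2,2,1,0} = 3
G(16) = mex{3,3,2,1} = 0
G(17) = mex{0,2,3,2} = 1
G(18) = mex{1,3,2,3} = 0
G(19) = mex{0,2,3,2} = 1
G(20) = mex{1,3,2,3} = 0
G(21) = mex{0,2,3,2} = 1
G(22) = mex{1,3,2,3} = 0
G(23) = mex{0,0,3,2} = 1
G(24) = mex{1,1,0,3} = 2
G(25) = mex{2,0,1,0} = 3
G(26) = mex{3,1,0,1} = 2
P-positions are exactly the n with G(n) = 0.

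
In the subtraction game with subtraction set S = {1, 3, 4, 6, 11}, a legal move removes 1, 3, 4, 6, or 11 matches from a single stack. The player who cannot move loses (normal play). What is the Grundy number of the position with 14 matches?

0

n :  0  1  2  3  4  5  6  7  8  9 10 11 12 13 14
G :  0  1  0  1  2  3  2  0  1  0  1  2  3  2  0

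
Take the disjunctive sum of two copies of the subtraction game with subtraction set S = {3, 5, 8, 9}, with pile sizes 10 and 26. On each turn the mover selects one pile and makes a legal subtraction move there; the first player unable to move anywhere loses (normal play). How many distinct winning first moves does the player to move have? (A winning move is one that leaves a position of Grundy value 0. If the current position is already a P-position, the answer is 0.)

All piles use S = {3, 5, 8, 9}:
G(0) = 0
G(1) = mex{} = 0
G(2) = mex{} = 0
G(3) = mex{0} = 1
G(4) = mex{0} = 1
G(5) = mex{0,0} = 1
G(6) = mex{1,0} = 2
G(7) = mex{1,0} = 2
G(8) = mex{1,1,0} = 2
G(9) = mex{2,1,0,0} = 3
G(10) = mex{2,1,0,0} = 3
G(11) = mex{2,2,1,0} = 3
G(12) = mex{3,2,1,1} = 0
G(13) = mex{3,2,1,1} = 0
G(14) = mex{3,3,2,1} = 0
G(15) = mex{0,3,2,2} = 1
G(16) = mex{0,3,2,2} = 1
G(17) = mex{0,0,3,2} = 1
G(18) = mex{1,0,3,3} = 2
G(19) = mex{1,0,3,3} = 2
G(20) = mex{1,1,0,3} = 2
G(21) = mex{2,1,0,0} = 3
G(22) = mex{2,1,0,0} = 3
G(23) = mex{2,2,1,0} = 3
G(24) = mex{3,2,1,1} = 0
G(25) = mex{3,2,1,1} = 0
G(26) = mex{3,3,2,1} = 0
Pile A: G(10) = 3.
Pile B: G(26) = 0.
Combined Grundy value = 3 ⊕ 0 = 3.
A winning move leaves total XOR = 0, i.e. changes one component's Grundy value g to g ⊕ X where X is the current total.
Pile A: need g' = 3⊕3 = 0. Options: 10−3→G=2, 10−5→G=1, 10−8→G=0, 10−9→G=0. Hits: 2.
Pile B: need g' = 0⊕3 = 3. Options: 26−3→G=3, 26−5→G=3, 26−8→G=2, 26−9→G=1. Hits: 2.

4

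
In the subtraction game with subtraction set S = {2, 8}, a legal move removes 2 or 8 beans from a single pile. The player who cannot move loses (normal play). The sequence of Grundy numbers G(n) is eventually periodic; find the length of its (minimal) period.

10

n :  0  1  2  3  4  5  6  7  8  9 10 11 12 13 14 15 16 17 18 19 20 21
G :  0  0  1  1  0  0  1  1  2  2  0  0  1  1  0  0  1  1  2  2  0  0
G(n+10) = G(n) holds for n = 0,…,7 (a full window of length max(S) = 8), so the sequence is purely periodic with period 10.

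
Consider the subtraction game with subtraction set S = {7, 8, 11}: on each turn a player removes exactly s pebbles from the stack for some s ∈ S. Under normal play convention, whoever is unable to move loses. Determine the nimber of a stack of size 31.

n :  0  1  2  3  4  5  6  7  8  9 10 11 12 13 14 15 16 17 18 19 20 21 22 23 24 25 26 27 28 29 30 31
G :  0  0  0  0  0  0  0  1  1  1  1  1  1  1  2  2  2  2  0  0  0  0  0  0  0  1  1  1  1  1  1  1

1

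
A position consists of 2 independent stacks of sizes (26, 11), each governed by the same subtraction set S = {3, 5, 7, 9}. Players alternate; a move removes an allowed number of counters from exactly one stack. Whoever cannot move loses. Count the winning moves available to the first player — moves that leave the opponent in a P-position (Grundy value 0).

3

All stacks use S = {3, 5, 7, 9}:
G(0) = 0
G(1) = mex{} = 0
G(2) = mex{} = 0
G(3) = mex{0} = 1
G(4) = mex{0} = 1
G(5) = mex{0,0} = 1
G(6) = mex{1,0} = 2
G(7) = mex{1,0,0} = 2
G(8) = mex{1,1,0} = 2
G(9) = mex{2,1,0,0} = 3
G(10) = mex{2,1,1,0} = 3
G(11) = mex{2,2,1,0} = 3
G(12) = mex{3,2,1,1} = 0
G(13) = mex{3,2,2,1} = 0
G(14) = mex{3,3,2,1} = 0
G(15) = mex{0,3,2,2} = 1
G(16) = mex{0,3,3,2} = 1
G(17) = mex{0,0,3,2} = 1
G(18) = mex{1,0,3,3} = 2
G(19) = mex{1,0,0,3} = 2
G(20) = mex{1,1,0,3} = 2
G(21) = mex{2,1,0,0} = 3
G(22) = mex{2,1,1,0} = 3
G(23) = mex{2,2,1,0} = 3
G(24) = mex{3,2,1,1} = 0
G(25) = mex{3,2,2,1} = 0
G(26) = mex{3,3,2,1} = 0
Stack A: G(26) = 0.
Stack B: G(11) = 3.
Combined Grundy value = 0 ⊕ 3 = 3.
A winning move leaves total XOR = 0, i.e. changes one component's Grundy value g to g ⊕ X where X is the current total.
Stack A: need g' = 0⊕3 = 3. Options: 26−3→G=3, 26−5→G=3, 26−7→G=2, 26−9→G=1. Hits: 2.
Stack B: need g' = 3⊕3 = 0. Options: 11−3→G=2, 11−5→G=2, 11−7→G=1, 11−9→G=0. Hits: 1.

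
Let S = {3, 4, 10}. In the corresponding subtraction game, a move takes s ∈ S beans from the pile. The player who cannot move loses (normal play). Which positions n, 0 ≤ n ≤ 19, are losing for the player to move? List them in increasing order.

0, 1, 2, 7, 8, 9, 14, 15, 16

n :  0  1  2  3  4  5  6  7  8  9 10 11 12 13 14 15 16 17 18 19
G :  0  0  0  1  1  1  2  0  0  0  1  1  1  2  0  0  0  1  1  1
P-positions are exactly the n with G(n) = 0.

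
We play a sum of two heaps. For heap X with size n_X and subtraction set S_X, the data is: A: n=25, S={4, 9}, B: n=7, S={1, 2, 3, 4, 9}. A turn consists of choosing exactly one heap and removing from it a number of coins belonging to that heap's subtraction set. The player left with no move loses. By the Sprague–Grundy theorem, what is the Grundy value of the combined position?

3

Heap A, S = {4, 9}:
n :  0  1  2  3  4  5  6  7  8  9 10 11 12 13 14 15 16 17 18 19 20 21 22 23 24 25
G :  0  0  0  0  1  1  1  1  0  2  2  2  1  0  0  0  0  1  1  1  1  0  2  2  2  1
G_A(25) = 1.
Heap B, S = {1, 2, 3, 4, 9}:
n : 0 1 2 3 4 5 6 7
G : 0 1 2 3 4 0 1 2
G_B(7) = 2.
Combined Grundy value = 1 ⊕ 2 = 3.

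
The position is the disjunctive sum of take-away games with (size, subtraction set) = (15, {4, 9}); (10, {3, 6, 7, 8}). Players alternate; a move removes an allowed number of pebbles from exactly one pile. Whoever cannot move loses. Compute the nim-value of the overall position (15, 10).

3

Pile A, S = {4, 9}:
n :  0  1  2  3  4  5  6  7  8  9 10 11 12 13 14 15
G :  0  0  0  0  1  1  1  1  0  2  2  2  1  0  0  0
G_A(15) = 0.
Pile B, S = {3, 6, 7, 8}:
n :  0  1  2  3  4  5  6  7  8  9 10
G :  0  0  0  1  1  1  2  2  2  3  3
G_B(10) = 3.
Combined Grundy value = 0 ⊕ 3 = 3.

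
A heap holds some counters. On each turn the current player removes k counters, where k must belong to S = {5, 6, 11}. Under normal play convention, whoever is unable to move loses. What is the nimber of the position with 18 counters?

n :  0  1  2  3  4  5  6  7  8  9 10 11 12 13 14 15 16 17 18
G :  0  0  0  0  0  1  1  1  1  1  2  2  2  2  2  3  0  0  0

0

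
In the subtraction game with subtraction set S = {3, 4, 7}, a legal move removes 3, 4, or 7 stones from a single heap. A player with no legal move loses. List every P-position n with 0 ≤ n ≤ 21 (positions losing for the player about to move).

n :  0  1  2  3  4  5  6  7  8  9 10 11 12 13 14 15 16 17 18 19 20 21
G :  0  0  0  1  1  1  2  2  2  3  0  0  0  1  1  1  2  2  2  3  0  0
P-positions are exactly the n with G(n) = 0.

0, 1, 2, 10, 11, 12, 20, 21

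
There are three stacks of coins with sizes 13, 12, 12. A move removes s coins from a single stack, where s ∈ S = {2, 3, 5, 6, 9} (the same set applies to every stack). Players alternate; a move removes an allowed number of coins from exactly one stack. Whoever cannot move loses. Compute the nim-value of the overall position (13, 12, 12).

All stacks use S = {2, 3, 5, 6, 9}:
n :  0  1  2  3  4  5  6  7  8  9 10 11 12 13
G :  0  0  1  1  2  2  3  3  0  4  1  5  0  4
Stack A: G(13) = 4.
Stack B: G(12) = 0.
Stack C: G(12) = 0.
Combined Grundy value = 4 ⊕ 0 ⊕ 0 = 4.

4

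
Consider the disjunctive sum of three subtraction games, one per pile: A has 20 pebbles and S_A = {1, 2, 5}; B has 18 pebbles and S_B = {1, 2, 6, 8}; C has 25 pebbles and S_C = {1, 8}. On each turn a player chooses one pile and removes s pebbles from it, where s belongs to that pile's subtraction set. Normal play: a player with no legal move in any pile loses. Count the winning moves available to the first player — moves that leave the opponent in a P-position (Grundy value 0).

2

Pile A, S = {1, 2, 5}:
n :  0  1  2  3  4  5  6  7  8  9 10 11 12 13 14 15 16 17 18 19 20
G :  0  1  2  0  1  2  0  1  2  0  1  2  0  1  2  0  1  2  0  1  2
G_A(20) = 2.
Pile B, S = {1, 2, 6, 8}:
G(0) = 0
G(1) = mex{0} = 1
G(2) = mex{1,0} = 2
G(3) = mex{2,1} = 0
G(4) = mex{0,2} = 1
G(5) = mex{1,0} = 2
G(6) = mex{2,1,0} = 3
G(7) = mex{3,2,1} = 0
G(8) = mex{0,3,2,0} = 1
G(9) = mex{1,0,0,1} = 2
G(10) = mex{2,1,1,2} = 0
G(11) = mex{0,2,2,0} = 1
G(12) = mex{1,0,3,1} = 2
G(13) = mex{2,1,0,2} = 3
G(14) = mex{3,2,1,3} = 0
G(15) = mex{0,3,2,0} = 1
G(16) = mex{1,0,0,1} = 2
G(17) = mex{2,1,1,2} = 0
G(18) = mex{0,2,2,0} = 1
G_B(18) = 1.
Pile C, S = {1, 8}:
G(0) = 0
G(1) = mex{0} = 1
G(2) = mex{1} = 0
G(3) = mex{0} = 1
G(4) = mex{1} = 0
G(5) = mex{0} = 1
G(6) = mex{1} = 0
G(7) = mex{0} = 1
G(8) = mex{1,0} = 2
G(9) = mex{2,1} = 0
G(10) = mex{0,0} = 1
G(11) = mex{1,1} = 0
G(12) = mex{0,0} = 1
G(13) = mex{1,1} = 0
G(14) = mex{0,0} = 1
G(15) = mex{1,1} = 0
G(16) = mex{0,2} = 1
G(17) = mex{1,0} = 2
G(18) = mex{2,1} = 0
G(19) = mex{0,0} = 1
G(20) = mex{1,1} = 0
G(21) = mex{0,0} = 1
G(22) = mex{1,1} = 0
G(23) = mex{0,0} = 1
G(24) = mex{1,1} = 0
G(25) = mex{0,2} = 1
G_C(25) = 1.
Combined Grundy value = 2 ⊕ 1 ⊕ 1 = 2.
A winning move leaves total XOR = 0, i.e. changes one component's Grundy value g to g ⊕ X where X is the current total.
Pile A: need g' = 2⊕2 = 0. Options: 20−1→G=1, 20−2→G=0, 20−5→G=0. Hits: 2.
Pile B: need g' = 1⊕2 = 3. Options: 18−1→G=0, 18−2→G=2, 18−6→G=2, 18−8→G=0. Hits: 0.
Pile C: need g' = 1⊕2 = 3. Options: 25−1→G=0, 25−8→G=2. Hits: 0.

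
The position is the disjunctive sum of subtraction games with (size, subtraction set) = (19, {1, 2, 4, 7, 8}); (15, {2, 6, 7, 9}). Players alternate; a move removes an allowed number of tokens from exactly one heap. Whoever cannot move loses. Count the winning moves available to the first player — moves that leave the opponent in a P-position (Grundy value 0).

Heap A, S = {1, 2, 4, 7, 8}:
n :  0  1  2  3  4  5  6  7  8  9 10 11 12 13 14 15 16 17 18 19
G :  0  1  2  0  1  2  0  1  2  0  1  2  0  1  2  0  1  2  0  1
G_A(19) = 1.
Heap B, S = {2, 6, 7, 9}:
n :  0  1  2  3  4  5  6  7  8  9 10 11 12 13 14 15
G :  0  0  1  1  0  0  1  1  2  2  3  3  2  2  3  0
G_B(15) = 0.
Combined Grundy value = 1 ⊕ 0 = 1.
A winning move leaves total XOR = 0, i.e. changes one component's Grundy value g to g ⊕ X where X is the current total.
Heap A: need g' = 1⊕1 = 0. Options: 19−1→G=0, 19−2→G=2, 19−4→G=0, 19−7→G=0, 19−8→G=2. Hits: 3.
Heap B: need g' = 0⊕1 = 1. Options: 15−2→G=2, 15−6→G=2, 15−7→G=2, 15−9→G=1. Hits: 1.

4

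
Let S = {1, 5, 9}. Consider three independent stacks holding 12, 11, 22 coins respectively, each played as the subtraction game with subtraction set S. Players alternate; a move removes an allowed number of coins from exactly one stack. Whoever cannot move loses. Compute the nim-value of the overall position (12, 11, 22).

All stacks use S = {1, 5, 9}:
G(0) = 0
G(1) = mex{0} = 1
G(2) = mex{1} = 0
G(3) = mex{0} = 1
G(4) = mex{1} = 0
G(5) = mex{0,0} = 1
G(6) = mex{1,1} = 0
G(7) = mex{0,0} = 1
G(8) = mex{1,1} = 0
G(9) = mex{0,0,0} = 1
G(10) = mex{1,1,1} = 0
G(11) = mex{0,0,0} = 1
G(12) = mex{1,1,1} = 0
G(13) = mex{0,0,0} = 1
G(14) = mex{1,1,1} = 0
G(15) = mex{0,0,0} = 1
G(16) = mex{1,1,1} = 0
G(17) = mex{0,0,0} = 1
G(18) = mex{1,1,1} = 0
G(19) = mex{0,0,0} = 1
G(20) = mex{1,1,1} = 0
G(21) = mex{0,0,0} = 1
G(22) = mex{1,1,1} = 0
Stack A: G(12) = 0.
Stack B: G(11) = 1.
Stack C: G(22) = 0.
Combined Grundy value = 0 ⊕ 1 ⊕ 0 = 1.

1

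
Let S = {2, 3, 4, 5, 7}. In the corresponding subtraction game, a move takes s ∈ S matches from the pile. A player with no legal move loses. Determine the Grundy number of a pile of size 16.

3

G(0) = 0
G(1) = mex{} = 0
G(2) = mex{0} = 1
G(3) = mex{0,0} = 1
G(4) = mex{1,0,0} = 2
G(5) = mex{1,1,0,0} = 2
G(6) = mex{2,1,1,0} = 3
G(7) = mex{2,2,1,1,0} = 3
G(8) = mex{3,2,2,1,0} = 4
G(9) = mex{3,3,2,2,1} = 0
G(10) = mex{4,3,3,2,1} = 0
G(11) = mex{0,4,3,3,2} = 1
G(12) = mex{0,0,4,3,2} = 1
G(13) = mex{1,0,0,4,3} = 2
G(14) = mex{1,1,0,0,3} = 2
G(15) = mex{2,1,1,0,4} = 3
G(16) = mex{2,2,1,1,0} = 3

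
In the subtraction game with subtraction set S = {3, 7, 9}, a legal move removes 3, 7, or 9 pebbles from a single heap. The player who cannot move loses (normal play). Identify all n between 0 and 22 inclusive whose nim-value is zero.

n :  0  1  2  3  4  5  6  7  8  9 10 11 12 13 14 15 16 17 18 19 20 21 22
G :  0  0  0  1  1  1  0  2  2  1  3  3  0  2  0  1  0  1  0  1  0  1  0
P-positions are exactly the n with G(n) = 0.

0, 1, 2, 6, 12, 14, 16, 18, 20, 22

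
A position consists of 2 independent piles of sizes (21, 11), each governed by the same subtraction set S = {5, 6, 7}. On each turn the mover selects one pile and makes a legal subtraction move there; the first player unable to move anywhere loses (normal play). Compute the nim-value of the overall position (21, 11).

3

All piles use S = {5, 6, 7}:
G(0) = 0
G(1) = mex{} = 0
G(2) = mex{} = 0
G(3) = mex{} = 0
G(4) = mex{} = 0
G(5) = mex{0} = 1
G(6) = mex{0,0} = 1
G(7) = mex{0,0,0} = 1
G(8) = mex{0,0,0} = 1
G(9) = mex{0,0,0} = 1
G(10) = mex{1,0,0} = 2
G(11) = mex{1,1,0} = 2
G(12) = mex{1,1,1} = 0
G(13) = mex{1,1,1} = 0
G(14) = mex{1,1,1} = 0
G(15) = mex{2,1,1} = 0
G(16) = mex{2,2,1} = 0
G(17) = mex{0,2,2} = 1
G(18) = mex{0,0,2} = 1
G(19) = mex{0,0,0} = 1
G(20) = mex{0,0,0} = 1
G(21) = mex{0,0,0} = 1
Pile A: G(21) = 1.
Pile B: G(11) = 2.
Combined Grundy value = 1 ⊕ 2 = 3.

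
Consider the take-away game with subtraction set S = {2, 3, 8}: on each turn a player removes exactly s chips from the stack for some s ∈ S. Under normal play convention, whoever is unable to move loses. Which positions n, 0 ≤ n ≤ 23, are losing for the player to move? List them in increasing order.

0, 1, 5, 6, 10, 11, 15, 16, 20, 21

n :  0  1  2  3  4  5  6  7  8  9 10 11 12 13 14 15 16 17 18 19 20 21 22 23
G :  0  0  1  1  2  0  0  1  1  2  0  0  1  1  2  0  0  1  1  2  0  0  1  1
P-positions are exactly the n with G(n) = 0.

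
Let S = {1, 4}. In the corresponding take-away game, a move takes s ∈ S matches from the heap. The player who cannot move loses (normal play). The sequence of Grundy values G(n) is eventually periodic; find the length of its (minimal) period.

5

n :  0  1  2  3  4  5  6  7  8  9 10 11 12 13 14
G :  0  1  0  1  2  0  1  0  1  2  0  1  0  1  2
G(n+5) = G(n) holds for n = 0,…,3 (a full window of length max(S) = 4), so the sequence is purely periodic with period 5.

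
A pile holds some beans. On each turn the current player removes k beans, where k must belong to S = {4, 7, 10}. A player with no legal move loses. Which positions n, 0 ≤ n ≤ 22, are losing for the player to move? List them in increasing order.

n :  0  1  2  3  4  5  6  7  8  9 10 11 12 13 14 15 16 17 18 19 20 21 22
G :  0  0  0  0  1  1  1  1  2  2  2  2  3  3  0  0  0  0  1  1  1  1  2
P-positions are exactly the n with G(n) = 0.

0, 1, 2, 3, 14, 15, 16, 17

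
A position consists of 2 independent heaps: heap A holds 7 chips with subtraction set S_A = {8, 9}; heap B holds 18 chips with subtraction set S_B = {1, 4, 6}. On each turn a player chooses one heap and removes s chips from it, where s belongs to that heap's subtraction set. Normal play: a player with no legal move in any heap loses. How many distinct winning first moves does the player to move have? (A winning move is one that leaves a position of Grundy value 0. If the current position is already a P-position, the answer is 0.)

Heap A, S = {8, 9}:
G(0) = 0
G(1) = mex{} = 0
G(2) = mex{} = 0
G(3) = mex{} = 0
G(4) = mex{} = 0
G(5) = mex{} = 0
G(6) = mex{} = 0
G(7) = mex{} = 0
G_A(7) = 0.
Heap B, S = {1, 4, 6}:
G(0) = 0
G(1) = mex{0} = 1
G(2) = mex{1} = 0
G(3) = mex{0} = 1
G(4) = mex{1,0} = 2
G(5) = mex{2,1} = 0
G(6) = mex{0,0,0} = 1
G(7) = mex{1,1,1} = 0
G(8) = mex{0,2,0} = 1
G(9) = mex{1,0,1} = 2
G(10) = mex{2,1,2} = 0
G(11) = mex{0,0,0} = 1
G(12) = mex{1,1,1} = 0
G(13) = mex{0,2,0} = 1
G(14) = mex{1,0,1} = 2
G(15) = mex{2,1,2} = 0
G(16) = mex{0,0,0} = 1
G(17) = mex{1,1,1} = 0
G(18) = mex{0,2,0} = 1
G_B(18) = 1.
Combined Grundy value = 0 ⊕ 1 = 1.
A winning move leaves total XOR = 0, i.e. changes one component's Grundy value g to g ⊕ X where X is the current total.
Heap A: need g' = 0⊕1 = 1. Options: . Hits: 0.
Heap B: need g' = 1⊕1 = 0. Options: 18−1→G=0, 18−4→G=2, 18−6→G=0. Hits: 2.

2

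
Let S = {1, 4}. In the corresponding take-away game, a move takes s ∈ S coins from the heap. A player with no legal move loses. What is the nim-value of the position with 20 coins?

n :  0  1  2  3  4  5  6  7  8  9 10 11 12 13 14 15 16 17 18 19 20
G :  0  1  0  1  2  0  1  0  1  2  0  1  0  1  2  0  1  0  1  2  0

0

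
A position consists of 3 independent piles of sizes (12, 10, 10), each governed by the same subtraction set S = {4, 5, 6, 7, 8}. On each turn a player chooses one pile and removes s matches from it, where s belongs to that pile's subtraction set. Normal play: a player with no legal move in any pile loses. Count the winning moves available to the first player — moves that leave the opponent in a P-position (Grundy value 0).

All piles use S = {4, 5, 6, 7, 8}:
n :  0  1  2  3  4  5  6  7  8  9 10 11 12
G :  0  0  0  0  1  1  1  1  2  2  2  2  0
Pile A: G(12) = 0.
Pile B: G(10) = 2.
Pile C: G(10) = 2.
Combined Grundy value = 0 ⊕ 2 ⊕ 2 = 0.
A winning move leaves total XOR = 0, i.e. changes one component's Grundy value g to g ⊕ X where X is the current total.
Pile A: target g' = 0⊕0 = 0, but every legal move changes the Grundy value (mex property), so 0 moves.
Pile B: target g' = 2⊕0 = 2, but every legal move changes the Grundy value (mex property), so 0 moves.
Pile C: target g' = 2⊕0 = 2, but every legal move changes the Grundy value (mex property), so 0 moves.

0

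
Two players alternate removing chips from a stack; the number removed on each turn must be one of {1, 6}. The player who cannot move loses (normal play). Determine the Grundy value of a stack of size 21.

0

G(0) = 0
G(1) = mex{0} = 1
G(2) = mex{1} = 0
G(3) = mex{0} = 1
G(4) = mex{1} = 0
G(5) = mex{0} = 1
G(6) = mex{1,0} = 2
G(7) = mex{2,1} = 0
G(8) = mex{0,0} = 1
G(9) = mex{1,1} = 0
G(10) = mex{0,0} = 1
G(11) = mex{1,1} = 0
G(12) = mex{0,2} = 1
G(13) = mex{1,0} = 2
G(14) = mex{2,1} = 0
G(15) = mex{0,0} = 1
G(16) = mex{1,1} = 0
G(17) = mex{0,0} = 1
G(18) = mex{1,1} = 0
G(19) = mex{0,2} = 1
G(20) = mex{1,0} = 2
G(21) = mex{2,1} = 0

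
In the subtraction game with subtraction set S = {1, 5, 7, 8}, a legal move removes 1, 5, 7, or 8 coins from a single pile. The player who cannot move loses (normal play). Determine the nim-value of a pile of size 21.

0

n :  0  1  2  3  4  5  6  7  8  9 10 11 12 13 14 15 16 17 18 19 20 21
G :  0  1  0  1  0  1  0  1  2  3  2  3  2  3  2  0  1  0  1  0  1  0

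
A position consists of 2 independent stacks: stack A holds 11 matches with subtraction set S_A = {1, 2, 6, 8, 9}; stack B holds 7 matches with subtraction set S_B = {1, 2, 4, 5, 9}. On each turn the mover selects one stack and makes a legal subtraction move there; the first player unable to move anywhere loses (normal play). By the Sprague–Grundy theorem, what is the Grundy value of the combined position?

Stack A, S = {1, 2, 6, 8, 9}:
G(0) = 0
G(1) = mex{0} = 1
G(2) = mex{1,0} = 2
G(3) = mex{2,1} = 0
G(4) = mex{0,2} = 1
G(5) = mex{1,0} = 2
G(6) = mex{2,1,0} = 3
G(7) = mex{3,2,1} = 0
G(8) = mex{0,3,2,0} = 1
G(9) = mex{1,0,0,1,0} = 2
G(10) = mex{2,1,1,2,1} = 0
G(11) = mex{0,2,2,0,2} = 1
G_A(11) = 1.
Stack B, S = {1, 2, 4, 5, 9}:
G(0) = 0
G(1) = mex{0} = 1
G(2) = mex{1,0} = 2
G(3) = mex{2,1} = 0
G(4) = mex{0,2,0} = 1
G(5) = mex{1,0,1,0} = 2
G(6) = mex{2,1,2,1} = 0
G(7) = mex{0,2,0,2} = 1
G_B(7) = 1.
Combined Grundy value = 1 ⊕ 1 = 0.

0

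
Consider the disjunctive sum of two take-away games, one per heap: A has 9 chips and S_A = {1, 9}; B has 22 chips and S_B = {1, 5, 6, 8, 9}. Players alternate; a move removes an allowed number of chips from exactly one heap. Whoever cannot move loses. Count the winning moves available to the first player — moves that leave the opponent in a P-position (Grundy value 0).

1

Heap A, S = {1, 9}:
G(0) = 0
G(1) = mex{0} = 1
G(2) = mex{1} = 0
G(3) = mex{0} = 1
G(4) = mex{1} = 0
G(5) = mex{0} = 1
G(6) = mex{1} = 0
G(7) = mex{0} = 1
G(8) = mex{1} = 0
G(9) = mex{0,0} = 1
G_A(9) = 1.
Heap B, S = {1, 5, 6, 8, 9}:
n :  0  1  2  3  4  5  6  7  8  9 10 11 12 13 14 15 16 17 18 19 20 21 22
G :  0  1  0  1  0  1  2  3  2  3  2  3  4  5  0  1  0  1  0  1  2  3  2
G_B(22) = 2.
Combined Grundy value = 1 ⊕ 2 = 3.
A winning move leaves total XOR = 0, i.e. changes one component's Grundy value g to g ⊕ X where X is the current total.
Heap A: need g' = 1⊕3 = 2. Options: 9−1→G=0, 9−9→G=0. Hits: 0.
Heap B: need g' = 2⊕3 = 1. Options: 22−1→G=3, 22−5→G=1, 22−6→G=0, 22−8→G=0, 22−9→G=5. Hits: 1.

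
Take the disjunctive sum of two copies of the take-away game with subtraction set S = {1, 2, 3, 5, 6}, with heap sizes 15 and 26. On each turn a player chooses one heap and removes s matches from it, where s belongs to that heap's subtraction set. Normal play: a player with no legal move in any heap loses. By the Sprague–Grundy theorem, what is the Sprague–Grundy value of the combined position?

1

All heaps use S = {1, 2, 3, 5, 6}:
n :  0  1  2  3  4  5  6  7  8  9 10 11 12 13 14 15 16 17 18 19 20 21 22 23 24 25 26
G :  0  1  2  3  0  1  2  3  0  1  2  3  0  1  2  3  0  1  2  3  0  1  2  3  0  1  2
Heap A: G(15) = 3.
Heap B: G(26) = 2.
Combined Grundy value = 3 ⊕ 2 = 1.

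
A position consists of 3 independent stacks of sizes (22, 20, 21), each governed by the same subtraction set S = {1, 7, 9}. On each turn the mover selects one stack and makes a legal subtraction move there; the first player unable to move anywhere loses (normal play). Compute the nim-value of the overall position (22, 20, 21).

1

All stacks use S = {1, 7, 9}:
n :  0  1  2  3  4  5  6  7  8  9 10 11 12 13 14 15 16 17 18 19 20 21 22
G :  0  1  0  1  0  1  0  1  0  1  0  1  0  1  0  1  0  1  0  1  0  1  0
Stack A: G(22) = 0.
Stack B: G(20) = 0.
Stack C: G(21) = 1.
Combined Grundy value = 0 ⊕ 0 ⊕ 1 = 1.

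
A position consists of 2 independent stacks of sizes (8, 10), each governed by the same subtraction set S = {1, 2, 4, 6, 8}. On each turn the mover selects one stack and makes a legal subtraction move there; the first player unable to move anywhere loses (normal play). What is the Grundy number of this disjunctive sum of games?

5

All stacks use S = {1, 2, 4, 6, 8}:
n :  0  1  2  3  4  5  6  7  8  9 10
G :  0  1  2  0  1  2  3  4  5  3  0
Stack A: G(8) = 5.
Stack B: G(10) = 0.
Combined Grundy value = 5 ⊕ 0 = 5.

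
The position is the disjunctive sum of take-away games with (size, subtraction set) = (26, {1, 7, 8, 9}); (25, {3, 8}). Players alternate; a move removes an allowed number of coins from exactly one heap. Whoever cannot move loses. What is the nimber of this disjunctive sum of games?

Heap A, S = {1, 7, 8, 9}:
G(0) = 0
G(1) = mex{0} = 1
G(2) = mex{1} = 0
G(3) = mex{0} = 1
G(4) = mex{1} = 0
G(5) = mex{0} = 1
G(6) = mex{1} = 0
G(7) = mex{0,0} = 1
G(8) = mex{1,1,0} = 2
G(9) = mex{2,0,1,0} = 3
G(10) = mex{3,1,0,1} = 2
G(11) = mex{2,0,1,0} = 3
G(12) = mex{3,1,0,1} = 2
G(13) = mex{2,0,1,0} = 3
G(14) = mex{3,1,0,1} = 2
G(15) = mex{2,2,1,0} = 3
G(16) = mex{3,3,2,1} = 0
G(17) = mex{0,2,3,2} = 1
G(18) = mex{1,3,2,3} = 0
G(19) = mex{0,2,3,2} = 1
G(20) = mex{1,3,2,3} = 0
G(21) = mex{0,2,3,2} = 1
G(22) = mex{1,3,2,3} = 0
G(23) = mex{0,0,3,2} = 1
G(24) = mex{1,1,0,3} = 2
G(25) = mex{2,0,1,0} = 3
G(26) = mex{3,1,0,1} = 2
G_A(26) = 2.
Heap B, S = {3, 8}:
n :  0  1  2  3  4  5  6  7  8  9 10 11 12 13 14 15 16 17 18 19 20 21 22 23 24 25
G :  0  0  0  1  1  1  0  0  2  1  1  0  0  0  1  1  1  0  0  2  1  1  0  0  0  1
G_B(25) = 1.
Combined Grundy value = 2 ⊕ 1 = 3.

3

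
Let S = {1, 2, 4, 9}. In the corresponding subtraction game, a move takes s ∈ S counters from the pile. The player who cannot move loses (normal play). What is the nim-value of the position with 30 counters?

2

G(0) = 0
G(1) = mex{0} = 1
G(2) = mex{1,0} = 2
G(3) = mex{2,1} = 0
G(4) = mex{0,2,0} = 1
G(5) = mex{1,0,1} = 2
G(6) = mex{2,1,2} = 0
G(7) = mex{0,2,0} = 1
G(8) = mex{1,0,1} = 2
G(9) = mex{2,1,2,0} = 3
G(10) = mex{3,2,0,1} = 4
G(11) = mex{4,3,1,2} = 0
G(12) = mex{0,4,2,0} = 1
G(13) = mex{1,0,3,1} = 2
G(14) = mex{2,1,4,2} = 0
G(15) = mex{0,2,0,0} = 1
G(16) = mex{1,0,1,1} = 2
G(17) = mex{2,1,2,2} = 0
G(18) = mex{0,2,0,3} = 1
G(19) = mex{1,0,1,4} = 2
G(20) = mex{2,1,2,0} = 3
G(21) = mex{3,2,0,1} = 4
G(22) = mex{4,3,1,2} = 0
G(23) = mex{0,4,2,0} = 1
G(24) = mex{1,0,3,1} = 2
G(25) = mex{2,1,4,2} = 0
G(26) = mex{0,2,0,0} = 1
G(27) = mex{1,0,1,1} = 2
G(28) = mex{2,1,2,2} = 0
G(29) = mex{0,2,0,3} = 1
G(30) = mex{1,0,1,4} = 2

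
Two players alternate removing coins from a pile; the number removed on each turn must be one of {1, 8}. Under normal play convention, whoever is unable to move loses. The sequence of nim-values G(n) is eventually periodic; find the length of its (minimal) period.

9

G(0) = 0
G(1) = mex{0} = 1
G(2) = mex{1} = 0
G(3) = mex{0} = 1
G(4) = mex{1} = 0
G(5) = mex{0} = 1
G(6) = mex{1} = 0
G(7) = mex{0} = 1
G(8) = mex{1,0} = 2
G(9) = mex{2,1} = 0
G(10) = mex{0,0} = 1
G(11) = mex{1,1} = 0
G(12) = mex{0,0} = 1
G(13) = mex{1,1} = 0
G(14) = mex{0,0} = 1
G(15) = mex{1,1} = 0
G(16) = mex{0,2} = 1
G(17) = mex{1,0} = 2
G(18) = mex{2,1} = 0
G(19) = mex{0,0} = 1
G(n+9) = G(n) holds for n = 0,…,7 (a full window of length max(S) = 8), so the sequence is purely periodic with period 9.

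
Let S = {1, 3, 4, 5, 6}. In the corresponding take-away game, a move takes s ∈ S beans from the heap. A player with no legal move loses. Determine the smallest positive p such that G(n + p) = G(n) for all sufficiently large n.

9

G(0) = 0
G(1) = mex{0} = 1
G(2) = mex{1} = 0
G(3) = mex{0,0} = 1
G(4) = mex{1,1,0} = 2
G(5) = mex{2,0,1,0} = 3
G(6) = mex{3,1,0,1,0} = 2
G(7) = mex{2,2,1,0,1} = 3
G(8) = mex{3,3,2,1,0} = 4
G(9) = mex{4,2,3,2,1} = 0
G(10) = mex{0,3,2,3,2} = 1
G(11) = mex{1,4,3,2,3} = 0
G(12) = mex{0,0,4,3,2} = 1
G(13) = mex{1,1,0,4,3} = 2
G(14) = mex{2,0,1,0,4} = 3
G(15) = mex{3,1,0,1,0} = 2
G(16) = mex{2,2,1,0,1} = 3
G(17) = mex{3,3,2,1,0} = 4
G(18) = mex{4,2,3,2,1} = 0
G(19) = mex{0,3,2,3,2} = 1
G(n+9) = G(n) holds for n = 0,…,5 (a full window of length max(S) = 6), so the sequence is purely periodic with period 9.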